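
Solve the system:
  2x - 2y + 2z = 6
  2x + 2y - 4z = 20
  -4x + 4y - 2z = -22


Using Cramer's rule. Expand each determinant along the first row.
D  = 2*[2*(-2) - (-4)*4] - (-2)*[2*(-2) - (-4)*(-4)] + 2*[2*4 - 2*(-4)]
  = 2*(12) - (-2)*(-20) + 2*(16) = 16
Dx = 6*[2*(-2) - (-4)*4] - (-2)*[20*(-2) - (-4)*(-22)] + 2*[20*4 - 2*(-22)]
  = 6*(12) - (-2)*(-128) + 2*(124) = 64
Dy = 2*[20*(-2) - (-4)*(-22)] - 6*[2*(-2) - (-4)*(-4)] + 2*[2*(-22) - 20*(-4)]
  = 2*(-128) - 6*(-20) + 2*(36) = -64
Dz = 2*[2*(-22) - 20*4] - (-2)*[2*(-22) - 20*(-4)] + 6*[2*4 - 2*(-4)]
  = 2*(-124) - (-2)*(36) + 6*(16) = -80
x = Dx/D = 64/16 = 4, y = Dy/D = -64/16 = -4, z = Dz/D = -80/16 = -5
Check eq1: (2)(4) + (-2)(-4) + (2)(-5) = 6 = 6 ✓
Check eq2: (2)(4) + (2)(-4) + (-4)(-5) = 20 = 20 ✓
Check eq3: (-4)(4) + (4)(-4) + (-2)(-5) = -22 = -22 ✓

x = 4, y = -4, z = -5


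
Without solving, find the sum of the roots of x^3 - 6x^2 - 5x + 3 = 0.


By Vieta's formulas for x^3 + bx^2 + cx + d = 0:
  r1 + r2 + r3 = -b/a = 6
  r1*r2 + r1*r3 + r2*r3 = c/a = -5
  r1*r2*r3 = -d/a = -3


Sum = 6


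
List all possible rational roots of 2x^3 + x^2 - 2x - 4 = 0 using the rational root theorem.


Rational root theorem: possible roots are ±p/q where:
  p divides the constant term (-4): p ∈ {1, 2, 4}
  q divides the leading coefficient (2): q ∈ {1, 2}

All possible rational roots: -4, -2, -1, -1/2, 1/2, 1, 2, 4

-4, -2, -1, -1/2, 1/2, 1, 2, 4


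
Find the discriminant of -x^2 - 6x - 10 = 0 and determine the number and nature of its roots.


For ax^2 + bx + c = 0, discriminant D = b^2 - 4ac
Here a = -1, b = -6, c = -10
D = (-6)^2 - 4(-1)(-10) = 36 - 40 = -4

D = -4 < 0
The equation has no real roots (2 complex conjugate roots).

Discriminant = -4, no real roots (2 complex conjugate roots)


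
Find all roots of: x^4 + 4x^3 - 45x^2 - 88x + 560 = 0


Let p(x) = x^4 + 4x^3 - 45x^2 - 88x + 560. By the rational root theorem (leading coefficient 1), any rational root is an integer divisor of 560: try ±1, ±2, ... in turn.
Test x = 1: value = 432 ≠ 0.
Test x = -1: value = 600 ≠ 0.
Test x = 2: value = 252 ≠ 0.
Test x = -2: value = 540 ≠ 0.
Test x = 4: value = 0 ✓, so (x - 4) is a factor.
Synthetic division by (x - 4): bring down 1; 1(4) + 4 = 8; 8(4) - 45 = -13; (-13)(4) - 88 = -140; (-140)(4) + 560 = 0 → quotient x^3 + 8x^2 - 13x - 140, remainder 0.
Continue with the quotient x^3 + 8x^2 - 13x - 140 (candidates must divide 140; re-test x = 4 first in case it repeats).
Test x = 4: value = 0 ✓, so (x - 4) is a factor.
Synthetic division by (x - 4): bring down 1; 1(4) + 8 = 12; 12(4) - 13 = 35; 35(4) - 140 = 0 → quotient x^2 + 12x + 35, remainder 0.
Solve the quadratic x^2 + 12x + 35 = 0: discriminant = 12^2 - 4(1)(35) = 144 - 140 = 4.
sqrt(4) = 2, so x = (-12 ± 2)/2: x = -5 or x = -7.
Collecting all roots found:

x = -7, x = -5, x = 4 (multiplicity 2)


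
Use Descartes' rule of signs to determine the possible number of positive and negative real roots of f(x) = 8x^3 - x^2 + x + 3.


Descartes' rule of signs:

For positive roots, count sign changes in f(x) = 8x^3 - x^2 + x + 3:
Signs of coefficients: +, -, +, +
Number of sign changes: 2
Possible positive real roots: 2, 0

For negative roots, examine f(-x) = -8x^3 - x^2 - x + 3:
Signs of coefficients: -, -, -, +
Number of sign changes: 1
Possible negative real roots: 1

Positive roots: 2 or 0; Negative roots: 1


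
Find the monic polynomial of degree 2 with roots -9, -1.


A monic polynomial with roots -9, -1 is:
p(x) = (x + 9)(x + 1)
After multiplying by (x + 9): x + 9
After multiplying by (x + 1): x^2 + 10x + 9

x^2 + 10x + 9


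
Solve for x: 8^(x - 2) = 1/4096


Express both sides with the same base.
1/4096 = 8^(-4)
Since the bases match, equate exponents: x - 2 = -4
So x = -4 - (-2) = -2

x = -2


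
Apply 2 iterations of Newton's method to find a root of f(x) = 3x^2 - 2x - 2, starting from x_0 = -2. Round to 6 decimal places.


Newton's method: x_(n+1) = x_n - f(x_n)/f'(x_n)
f(x) = 3x^2 - 2x - 2
f'(x) = 6x - 2

Iteration 1:
  f(-2.000000) = 14.000000
  f'(-2.000000) = -14.000000
  x_1 = -2.000000 - (14.000000)/(-14.000000) = -1.000000

Iteration 2:
  f(-1.000000) = 3.000000
  f'(-1.000000) = -8.000000
  x_2 = -1.000000 - (3.000000)/(-8.000000) = -0.625000

x_2 = -0.625000


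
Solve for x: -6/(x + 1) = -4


Multiply both sides by (x + 1): -6 = -4(x + 1)
Distribute: -6 = -4x - 4
-4x = -6 + 4 = -2
x = 1/2

x = 1/2


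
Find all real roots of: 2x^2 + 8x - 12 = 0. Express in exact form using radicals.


Using the quadratic formula: x = (-b ± sqrt(b^2 - 4ac)) / (2a)
Here a = 2, b = 8, c = -12
Discriminant = b^2 - 4ac = 8^2 - 4(2)(-12) = 64 + 96 = 160
Since discriminant = 160 > 0, there are two real roots.
x = (-8 ± 4*sqrt(10)) / 4
Simplifying: x = -2 ± sqrt(10)
Numerically: x ≈ 1.1623 or x ≈ -5.1623

x = -2 + sqrt(10) or x = -2 - sqrt(10)


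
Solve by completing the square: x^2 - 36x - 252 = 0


Start: x^2 - 36x - 252 = 0
Move constant: x^2 - 36x = 252
Half of -36 is -18, squared is 324
Add 324 to both sides: x^2 - 36x + 324 = 576
(x - 18)^2 = 576
x - 18 = ±24
x = 18 + 24 = 42 or x = 18 - 24 = -6

x = -6, x = 42


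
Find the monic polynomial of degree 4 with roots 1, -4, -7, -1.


A monic polynomial with roots 1, -4, -7, -1 is:
p(x) = (x - 1)(x + 4)(x + 7)(x + 1)
After multiplying by (x - 1): x - 1
After multiplying by (x + 4): x^2 + 3x - 4
After multiplying by (x + 7): x^3 + 10x^2 + 17x - 28
After multiplying by (x + 1): x^4 + 11x^3 + 27x^2 - 11x - 28

x^4 + 11x^3 + 27x^2 - 11x - 28


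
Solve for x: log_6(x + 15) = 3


Convert to exponential form: x + 15 = 6^3 = 216
x = 216 - 15 = 201
Check: log_6(201 + 15) = log_6(216) = log_6(216) = 3 ✓

x = 201


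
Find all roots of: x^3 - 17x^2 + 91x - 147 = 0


Let p(x) = x^3 - 17x^2 + 91x - 147. By the rational root theorem (leading coefficient 1), any rational root is an integer divisor of 147: try ±1, ±2, ... in turn.
Test x = 1: value = -72 ≠ 0.
Test x = -1: value = -256 ≠ 0.
Test x = 3: value = 0 ✓, so (x - 3) is a factor.
Synthetic division by (x - 3): bring down 1; 1(3) - 17 = -14; (-14)(3) + 91 = 49; 49(3) - 147 = 0 → quotient x^2 - 14x + 49, remainder 0.
Solve the quadratic x^2 - 14x + 49 = 0: discriminant = (-14)^2 - 4(1)(49) = 196 - 196 = 0.
Discriminant = 0, so a double root: x = 14/2 = 7.
Collecting all roots found:

x = 3, x = 7 (multiplicity 2)


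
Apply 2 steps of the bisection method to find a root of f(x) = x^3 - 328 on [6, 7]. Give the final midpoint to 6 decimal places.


f(x) = x^3 - 328
f(6) = -112 < 0
f(7) = 15 > 0

Step 1: midpoint = (6.000000 + 7.000000)/2 = 6.500000
  f(6.500000) = -53.375000
  f(mid) < 0, so root is in [6.500000, 7.000000]

Step 2: midpoint = (6.500000 + 7.000000)/2 = 6.750000
  f(6.750000) = -20.453125
  f(mid) < 0, so root is in [6.750000, 7.000000]

midpoint = 6.750000


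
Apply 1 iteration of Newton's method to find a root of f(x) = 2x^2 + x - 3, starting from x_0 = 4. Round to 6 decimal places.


Newton's method: x_(n+1) = x_n - f(x_n)/f'(x_n)
f(x) = 2x^2 + x - 3
f'(x) = 4x + 1

Iteration 1:
  f(4.000000) = 33.000000
  f'(4.000000) = 17.000000
  x_1 = 4.000000 - (33.000000)/(17.000000) = 2.058824

x_1 = 2.058824


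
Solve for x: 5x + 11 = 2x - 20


Starting with: 5x + 11 = 2x - 20
Move all x terms to left: (5 - 2)x = -20 - 11
Simplify: 3x = -31
Divide both sides by 3: x = -31/3

x = -31/3


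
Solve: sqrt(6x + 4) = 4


Square both sides: 6x + 4 = 4^2 = 16
6x = 16 - 4 = 12
x = 2
Check: sqrt(6*2 + 4) = sqrt(16) = 4 ✓

x = 2


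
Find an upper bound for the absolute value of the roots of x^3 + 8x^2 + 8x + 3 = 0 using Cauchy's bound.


Cauchy's bound: all roots r satisfy |r| <= 1 + max(|a_i/a_n|) for i = 0,...,n-1
where a_n is the leading coefficient.

Coefficients: [1, 8, 8, 3]
Leading coefficient a_n = 1
Ratios |a_i/a_n|: 8, 8, 3
Maximum ratio: 8
Cauchy's bound: |r| <= 1 + 8 = 9

Upper bound = 9


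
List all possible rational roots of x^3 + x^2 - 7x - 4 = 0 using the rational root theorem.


Rational root theorem: possible roots are ±p/q where:
  p divides the constant term (-4): p ∈ {1, 2, 4}
  q divides the leading coefficient (1): q ∈ {1}

All possible rational roots: -4, -2, -1, 1, 2, 4

-4, -2, -1, 1, 2, 4


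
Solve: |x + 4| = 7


An absolute value equation |expr| = 7 gives two cases:
Case 1: x + 4 = 7
  x = 3, so x = 3
Case 2: x + 4 = -7
  x = -11, so x = -11

x = -11, x = 3


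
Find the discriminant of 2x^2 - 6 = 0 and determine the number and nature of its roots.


For ax^2 + bx + c = 0, discriminant D = b^2 - 4ac
Here a = 2, b = 0, c = -6
D = (0)^2 - 4(2)(-6) = 0 + 48 = 48

D = 48 > 0 but not a perfect square
The equation has 2 distinct real irrational roots.

Discriminant = 48, 2 distinct real irrational roots


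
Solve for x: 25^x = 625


Express both sides with the same base.
625 = 25^2
Since the bases match: x = 2

x = 2


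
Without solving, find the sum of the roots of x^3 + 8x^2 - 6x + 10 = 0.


By Vieta's formulas for x^3 + bx^2 + cx + d = 0:
  r1 + r2 + r3 = -b/a = -8
  r1*r2 + r1*r3 + r2*r3 = c/a = -6
  r1*r2*r3 = -d/a = -10


Sum = -8


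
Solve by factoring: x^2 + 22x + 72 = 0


We need two numbers that multiply to 72 and add to 22.
Those numbers are 18 and 4 (since 18 * 4 = 72 and 18 + 4 = 22).
So x^2 + 22x + 72 = (x + 18)(x + 4) = 0
Setting each factor to zero: x = -18 or x = -4

x = -18, x = -4


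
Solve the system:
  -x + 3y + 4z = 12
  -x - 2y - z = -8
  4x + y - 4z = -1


Using Cramer's rule. Expand each determinant along the first row.
D  = (-1)*[(-2)*(-4) - (-1)*1] - 3*[(-1)*(-4) - (-1)*4] + 4*[(-1)*1 - (-2)*4]
  = (-1)*(9) - 3*(8) + 4*(7) = -5
Dx = 12*[(-2)*(-4) - (-1)*1] - 3*[(-8)*(-4) - (-1)*(-1)] + 4*[(-8)*1 - (-2)*(-1)]
  = 12*(9) - 3*(31) + 4*(-10) = -25
Dy = (-1)*[(-8)*(-4) - (-1)*(-1)] - 12*[(-1)*(-4) - (-1)*4] + 4*[(-1)*(-1) - (-8)*4]
  = (-1)*(31) - 12*(8) + 4*(33) = 5
Dz = (-1)*[(-2)*(-1) - (-8)*1] - 3*[(-1)*(-1) - (-8)*4] + 12*[(-1)*1 - (-2)*4]
  = (-1)*(10) - 3*(33) + 12*(7) = -25
x = Dx/D = -25/-5 = 5, y = Dy/D = 5/-5 = -1, z = Dz/D = -25/-5 = 5
Check eq1: (-1)(5) + (3)(-1) + (4)(5) = 12 = 12 ✓
Check eq2: (-1)(5) + (-2)(-1) + (-1)(5) = -8 = -8 ✓
Check eq3: (4)(5) + (1)(-1) + (-4)(5) = -1 = -1 ✓

x = 5, y = -1, z = 5


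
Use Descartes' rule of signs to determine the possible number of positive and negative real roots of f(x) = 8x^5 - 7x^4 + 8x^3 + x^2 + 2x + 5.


Descartes' rule of signs:

For positive roots, count sign changes in f(x) = 8x^5 - 7x^4 + 8x^3 + x^2 + 2x + 5:
Signs of coefficients: +, -, +, +, +, +
Number of sign changes: 2
Possible positive real roots: 2, 0

For negative roots, examine f(-x) = -8x^5 - 7x^4 - 8x^3 + x^2 - 2x + 5:
Signs of coefficients: -, -, -, +, -, +
Number of sign changes: 3
Possible negative real roots: 3, 1

Positive roots: 2 or 0; Negative roots: 3 or 1


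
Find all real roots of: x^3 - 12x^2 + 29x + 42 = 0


Let p(x) = x^3 - 12x^2 + 29x + 42. By the rational root theorem (leading coefficient 1), any rational root is an integer divisor of 42: try ±1, ±2, ... in turn.
Test x = 1: value = 60 ≠ 0.
Test x = -1: value = 0 ✓, so (x + 1) is a factor.
Synthetic division by (x + 1): bring down 1; 1(-1) - 12 = -13; (-13)(-1) + 29 = 42; 42(-1) + 42 = 0 → quotient x^2 - 13x + 42, remainder 0.
Solve the quadratic x^2 - 13x + 42 = 0: discriminant = (-13)^2 - 4(1)(42) = 169 - 168 = 1.
sqrt(1) = 1, so x = (13 ± 1)/2: x = 7 or x = 6.

x = -1, x = 6, x = 7


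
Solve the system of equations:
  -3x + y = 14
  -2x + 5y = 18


Using Cramer's rule:
Determinant D = (-3)(5) - (-2)(1) = -15 + 2 = -13
Dx = (14)(5) - (18)(1) = 70 - 18 = 52
Dy = (-3)(18) - (-2)(14) = -54 + 28 = -26
x = Dx/D = 52/-13 = -4
y = Dy/D = -26/-13 = 2

x = -4, y = 2


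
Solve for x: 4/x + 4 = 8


Subtract 4 from both sides: 4/x = 4
Multiply both sides by x: 4 = 4 * x
Divide by 4: x = 1

x = 1


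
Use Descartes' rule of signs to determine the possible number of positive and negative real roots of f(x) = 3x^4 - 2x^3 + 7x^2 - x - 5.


Descartes' rule of signs:

For positive roots, count sign changes in f(x) = 3x^4 - 2x^3 + 7x^2 - x - 5:
Signs of coefficients: +, -, +, -, -
Number of sign changes: 3
Possible positive real roots: 3, 1

For negative roots, examine f(-x) = 3x^4 + 2x^3 + 7x^2 + x - 5:
Signs of coefficients: +, +, +, +, -
Number of sign changes: 1
Possible negative real roots: 1

Positive roots: 3 or 1; Negative roots: 1


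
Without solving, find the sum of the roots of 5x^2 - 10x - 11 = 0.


By Vieta's formulas for ax^2 + bx + c = 0:
  Sum of roots = -b/a
  Product of roots = c/a

Here a = 5, b = -10, c = -11
Sum = -(-10)/5 = 2
Product = -11/5 = -11/5

Sum = 2


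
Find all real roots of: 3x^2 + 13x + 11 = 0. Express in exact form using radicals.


Using the quadratic formula: x = (-b ± sqrt(b^2 - 4ac)) / (2a)
Here a = 3, b = 13, c = 11
Discriminant = b^2 - 4ac = 13^2 - 4(3)(11) = 169 - 132 = 37
Since discriminant = 37 > 0, there are two real roots.
x = (-13 ± sqrt(37)) / 6
Numerically: x ≈ -1.1529 or x ≈ -3.1805

x = (-13 + sqrt(37)) / 6 or x = (-13 - sqrt(37)) / 6


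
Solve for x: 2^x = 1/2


Express both sides with the same base.
1/2 = 2^(-1)
Since the bases match: x = -1

x = -1


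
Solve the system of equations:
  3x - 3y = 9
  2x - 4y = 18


Using Cramer's rule:
Determinant D = (3)(-4) - (2)(-3) = -12 + 6 = -6
Dx = (9)(-4) - (18)(-3) = -36 + 54 = 18
Dy = (3)(18) - (2)(9) = 54 - 18 = 36
x = Dx/D = 18/-6 = -3
y = Dy/D = 36/-6 = -6

x = -3, y = -6


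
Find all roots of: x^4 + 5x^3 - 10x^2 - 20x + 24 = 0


Let p(x) = x^4 + 5x^3 - 10x^2 - 20x + 24. By the rational root theorem (leading coefficient 1), any rational root is an integer divisor of 24: try ±1, ±2, ... in turn.
Test x = 1: value = 0 ✓, so (x - 1) is a factor.
Synthetic division by (x - 1): bring down 1; 1(1) + 5 = 6; 6(1) - 10 = -4; (-4)(1) - 20 = -24; (-24)(1) + 24 = 0 → quotient x^3 + 6x^2 - 4x - 24, remainder 0.
Continue with the quotient x^3 + 6x^2 - 4x - 24 (candidates must divide 24; re-test x = 1 first in case it repeats).
Test x = 1: value = -21 ≠ 0.
Test x = -1: value = -15 ≠ 0.
Test x = 2: value = 0 ✓, so (x - 2) is a factor.
Synthetic division by (x - 2): bring down 1; 1(2) + 6 = 8; 8(2) - 4 = 12; 12(2) - 24 = 0 → quotient x^2 + 8x + 12, remainder 0.
Solve the quadratic x^2 + 8x + 12 = 0: discriminant = 8^2 - 4(1)(12) = 64 - 48 = 16.
sqrt(16) = 4, so x = (-8 ± 4)/2: x = -2 or x = -6.
Collecting all roots found:

x = -6, x = -2, x = 1, x = 2


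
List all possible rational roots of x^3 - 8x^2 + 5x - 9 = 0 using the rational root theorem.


Rational root theorem: possible roots are ±p/q where:
  p divides the constant term (-9): p ∈ {1, 3, 9}
  q divides the leading coefficient (1): q ∈ {1}

All possible rational roots: -9, -3, -1, 1, 3, 9

-9, -3, -1, 1, 3, 9


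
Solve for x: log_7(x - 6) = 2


Convert to exponential form: x - 6 = 7^2 = 49
x = 49 + 6 = 55
Check: log_7(55 - 6) = log_7(49) = log_7(49) = 2 ✓

x = 55


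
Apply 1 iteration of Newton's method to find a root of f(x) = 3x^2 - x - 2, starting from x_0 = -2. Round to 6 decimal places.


Newton's method: x_(n+1) = x_n - f(x_n)/f'(x_n)
f(x) = 3x^2 - x - 2
f'(x) = 6x - 1

Iteration 1:
  f(-2.000000) = 12.000000
  f'(-2.000000) = -13.000000
  x_1 = -2.000000 - (12.000000)/(-13.000000) = -1.076923

x_1 = -1.076923


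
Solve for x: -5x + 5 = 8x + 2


Starting with: -5x + 5 = 8x + 2
Move all x terms to left: (-5 - 8)x = 2 - 5
Simplify: -13x = -3
Divide both sides by -13: x = 3/13

x = 3/13


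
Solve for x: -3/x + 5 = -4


Subtract 5 from both sides: -3/x = -9
Multiply both sides by x: -3 = -9 * x
Divide by -9: x = 1/3

x = 1/3


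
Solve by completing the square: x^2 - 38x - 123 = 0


Start: x^2 - 38x - 123 = 0
Move constant: x^2 - 38x = 123
Half of -38 is -19, squared is 361
Add 361 to both sides: x^2 - 38x + 361 = 484
(x - 19)^2 = 484
x - 19 = ±22
x = 19 + 22 = 41 or x = 19 - 22 = -3

x = -3, x = 41


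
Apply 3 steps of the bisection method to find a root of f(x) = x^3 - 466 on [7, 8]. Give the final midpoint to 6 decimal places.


f(x) = x^3 - 466
f(7) = -123 < 0
f(8) = 46 > 0

Step 1: midpoint = (7.000000 + 8.000000)/2 = 7.500000
  f(7.500000) = -44.125000
  f(mid) < 0, so root is in [7.500000, 8.000000]

Step 2: midpoint = (7.500000 + 8.000000)/2 = 7.750000
  f(7.750000) = -0.515625
  f(mid) < 0, so root is in [7.750000, 8.000000]

Step 3: midpoint = (7.750000 + 8.000000)/2 = 7.875000
  f(7.875000) = 22.373047
  f(mid) > 0, so root is in [7.750000, 7.875000]

midpoint = 7.875000


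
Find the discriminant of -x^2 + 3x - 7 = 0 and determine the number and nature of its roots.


For ax^2 + bx + c = 0, discriminant D = b^2 - 4ac
Here a = -1, b = 3, c = -7
D = (3)^2 - 4(-1)(-7) = 9 - 28 = -19

D = -19 < 0
The equation has no real roots (2 complex conjugate roots).

Discriminant = -19, no real roots (2 complex conjugate roots)


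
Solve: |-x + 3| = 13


An absolute value equation |expr| = 13 gives two cases:
Case 1: -x + 3 = 13
  -x = 10, so x = -10
Case 2: -x + 3 = -13
  -x = -16, so x = 16

x = -10, x = 16


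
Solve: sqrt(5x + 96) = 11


Square both sides: 5x + 96 = 11^2 = 121
5x = 121 - 96 = 25
x = 5
Check: sqrt(5*5 + 96) = sqrt(121) = 11 ✓

x = 5


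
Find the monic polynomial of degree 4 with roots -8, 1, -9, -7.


A monic polynomial with roots -8, 1, -9, -7 is:
p(x) = (x + 8)(x - 1)(x + 9)(x + 7)
After multiplying by (x + 8): x + 8
After multiplying by (x - 1): x^2 + 7x - 8
After multiplying by (x + 9): x^3 + 16x^2 + 55x - 72
After multiplying by (x + 7): x^4 + 23x^3 + 167x^2 + 313x - 504

x^4 + 23x^3 + 167x^2 + 313x - 504


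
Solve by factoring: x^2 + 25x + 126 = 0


We need two numbers that multiply to 126 and add to 25.
Those numbers are 18 and 7 (since 18 * 7 = 126 and 18 + 7 = 25).
So x^2 + 25x + 126 = (x + 18)(x + 7) = 0
Setting each factor to zero: x = -18 or x = -7

x = -18, x = -7


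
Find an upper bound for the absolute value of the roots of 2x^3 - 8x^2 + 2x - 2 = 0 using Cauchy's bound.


Cauchy's bound: all roots r satisfy |r| <= 1 + max(|a_i/a_n|) for i = 0,...,n-1
where a_n is the leading coefficient.

Coefficients: [2, -8, 2, -2]
Leading coefficient a_n = 2
Ratios |a_i/a_n|: 4, 1, 1
Maximum ratio: 4
Cauchy's bound: |r| <= 1 + 4 = 5

Upper bound = 5


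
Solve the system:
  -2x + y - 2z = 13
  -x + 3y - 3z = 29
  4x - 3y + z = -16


Using Cramer's rule. Expand each determinant along the first row.
D  = (-2)*[3*1 - (-3)*(-3)] - 1*[(-1)*1 - (-3)*4] + (-2)*[(-1)*(-3) - 3*4]
  = (-2)*(-6) - 1*(11) + (-2)*(-9) = 19
Dx = 13*[3*1 - (-3)*(-3)] - 1*[29*1 - (-3)*(-16)] + (-2)*[29*(-3) - 3*(-16)]
  = 13*(-6) - 1*(-19) + (-2)*(-39) = 19
Dy = (-2)*[29*1 - (-3)*(-16)] - 13*[(-1)*1 - (-3)*4] + (-2)*[(-1)*(-16) - 29*4]
  = (-2)*(-19) - 13*(11) + (-2)*(-100) = 95
Dz = (-2)*[3*(-16) - 29*(-3)] - 1*[(-1)*(-16) - 29*4] + 13*[(-1)*(-3) - 3*4]
  = (-2)*(39) - 1*(-100) + 13*(-9) = -95
x = Dx/D = 19/19 = 1, y = Dy/D = 95/19 = 5, z = Dz/D = -95/19 = -5
Check eq1: (-2)(1) + (1)(5) + (-2)(-5) = 13 = 13 ✓
Check eq2: (-1)(1) + (3)(5) + (-3)(-5) = 29 = 29 ✓
Check eq3: (4)(1) + (-3)(5) + (1)(-5) = -16 = -16 ✓

x = 1, y = 5, z = -5


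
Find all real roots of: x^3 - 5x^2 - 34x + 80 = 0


Let p(x) = x^3 - 5x^2 - 34x + 80. By the rational root theorem (leading coefficient 1), any rational root is an integer divisor of 80: try ±1, ±2, ... in turn.
Test x = 1: value = 42 ≠ 0.
Test x = -1: value = 108 ≠ 0.
Test x = 2: value = 0 ✓, so (x - 2) is a factor.
Synthetic division by (x - 2): bring down 1; 1(2) - 5 = -3; (-3)(2) - 34 = -40; (-40)(2) + 80 = 0 → quotient x^2 - 3x - 40, remainder 0.
Solve the quadratic x^2 - 3x - 40 = 0: discriminant = (-3)^2 - 4(1)(-40) = 9 + 160 = 169.
sqrt(169) = 13, so x = (3 ± 13)/2: x = 8 or x = -5.

x = -5, x = 2, x = 8


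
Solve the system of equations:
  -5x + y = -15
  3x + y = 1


Using Cramer's rule:
Determinant D = (-5)(1) - (3)(1) = -5 - 3 = -8
Dx = (-15)(1) - (1)(1) = -15 - 1 = -16
Dy = (-5)(1) - (3)(-15) = -5 + 45 = 40
x = Dx/D = -16/-8 = 2
y = Dy/D = 40/-8 = -5

x = 2, y = -5


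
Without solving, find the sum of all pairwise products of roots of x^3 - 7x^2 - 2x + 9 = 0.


By Vieta's formulas for x^3 + bx^2 + cx + d = 0:
  r1 + r2 + r3 = -b/a = 7
  r1*r2 + r1*r3 + r2*r3 = c/a = -2
  r1*r2*r3 = -d/a = -9


Sum of pairwise products = -2


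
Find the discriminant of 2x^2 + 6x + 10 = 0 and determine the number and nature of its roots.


For ax^2 + bx + c = 0, discriminant D = b^2 - 4ac
Here a = 2, b = 6, c = 10
D = (6)^2 - 4(2)(10) = 36 - 80 = -44

D = -44 < 0
The equation has no real roots (2 complex conjugate roots).

Discriminant = -44, no real roots (2 complex conjugate roots)


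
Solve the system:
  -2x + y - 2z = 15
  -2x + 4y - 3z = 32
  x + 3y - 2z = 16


Using Cramer's rule. Expand each determinant along the first row.
D  = (-2)*[4*(-2) - (-3)*3] - 1*[(-2)*(-2) - (-3)*1] + (-2)*[(-2)*3 - 4*1]
  = (-2)*(1) - 1*(7) + (-2)*(-10) = 11
Dx = 15*[4*(-2) - (-3)*3] - 1*[32*(-2) - (-3)*16] + (-2)*[32*3 - 4*16]
  = 15*(1) - 1*(-16) + (-2)*(32) = -33
Dy = (-2)*[32*(-2) - (-3)*16] - 15*[(-2)*(-2) - (-3)*1] + (-2)*[(-2)*16 - 32*1]
  = (-2)*(-16) - 15*(7) + (-2)*(-64) = 55
Dz = (-2)*[4*16 - 32*3] - 1*[(-2)*16 - 32*1] + 15*[(-2)*3 - 4*1]
  = (-2)*(-32) - 1*(-64) + 15*(-10) = -22
x = Dx/D = -33/11 = -3, y = Dy/D = 55/11 = 5, z = Dz/D = -22/11 = -2
Check eq1: (-2)(-3) + (1)(5) + (-2)(-2) = 15 = 15 ✓
Check eq2: (-2)(-3) + (4)(5) + (-3)(-2) = 32 = 32 ✓
Check eq3: (1)(-3) + (3)(5) + (-2)(-2) = 16 = 16 ✓

x = -3, y = 5, z = -2


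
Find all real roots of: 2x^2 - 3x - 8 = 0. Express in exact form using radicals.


Using the quadratic formula: x = (-b ± sqrt(b^2 - 4ac)) / (2a)
Here a = 2, b = -3, c = -8
Discriminant = b^2 - 4ac = (-3)^2 - 4(2)(-8) = 9 + 64 = 73
Since discriminant = 73 > 0, there are two real roots.
x = (3 ± sqrt(73)) / 4
Numerically: x ≈ 2.8860 or x ≈ -1.3860

x = (3 + sqrt(73)) / 4 or x = (3 - sqrt(73)) / 4


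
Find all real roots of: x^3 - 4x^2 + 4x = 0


The constant term is 0, so x = 0 is a root. Factor out x:
  x(x^2 - 4x + 4) = 0
Solve the quadratic x^2 - 4x + 4 = 0: discriminant = (-4)^2 - 4(1)(4) = 16 - 16 = 0.
Discriminant = 0, so a double root: x = 4/2 = 2.

x = 0, x = 2 (multiplicity 2)


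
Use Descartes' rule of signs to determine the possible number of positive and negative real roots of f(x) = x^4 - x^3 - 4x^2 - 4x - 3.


Descartes' rule of signs:

For positive roots, count sign changes in f(x) = x^4 - x^3 - 4x^2 - 4x - 3:
Signs of coefficients: +, -, -, -, -
Number of sign changes: 1
Possible positive real roots: 1

For negative roots, examine f(-x) = x^4 + x^3 - 4x^2 + 4x - 3:
Signs of coefficients: +, +, -, +, -
Number of sign changes: 3
Possible negative real roots: 3, 1

Positive roots: 1; Negative roots: 3 or 1


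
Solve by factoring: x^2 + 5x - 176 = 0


We need two numbers that multiply to -176 and add to 5.
Those numbers are 16 and -11 (since 16 * (-11) = -176 and 16 + (-11) = 5).
So x^2 + 5x - 176 = (x + 16)(x - 11) = 0
Setting each factor to zero: x = -16 or x = 11

x = -16, x = 11


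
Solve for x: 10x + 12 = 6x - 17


Starting with: 10x + 12 = 6x - 17
Move all x terms to left: (10 - 6)x = -17 - 12
Simplify: 4x = -29
Divide both sides by 4: x = -29/4

x = -29/4


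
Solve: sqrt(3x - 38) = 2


Square both sides: 3x - 38 = 2^2 = 4
3x = 4 + 38 = 42
x = 14
Check: sqrt(3*14 - 38) = sqrt(4) = 2 ✓

x = 14


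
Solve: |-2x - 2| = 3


An absolute value equation |expr| = 3 gives two cases:
Case 1: -2x - 2 = 3
  -2x = 5, so x = -5/2
Case 2: -2x - 2 = -3
  -2x = -1, so x = 1/2

x = -5/2, x = 1/2


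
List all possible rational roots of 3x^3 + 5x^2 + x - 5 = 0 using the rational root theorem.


Rational root theorem: possible roots are ±p/q where:
  p divides the constant term (-5): p ∈ {1, 5}
  q divides the leading coefficient (3): q ∈ {1, 3}

All possible rational roots: -5, -5/3, -1, -1/3, 1/3, 1, 5/3, 5

-5, -5/3, -1, -1/3, 1/3, 1, 5/3, 5


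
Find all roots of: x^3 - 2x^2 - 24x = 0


The constant term is 0, so x = 0 is a root. Factor out x:
  x^2 - 2x - 24 = 0
Solve the quadratic x^2 - 2x - 24 = 0: discriminant = (-2)^2 - 4(1)(-24) = 4 + 96 = 100.
sqrt(100) = 10, so x = (2 ± 10)/2: x = 6 or x = -4.
Collecting all roots found:

x = -4, x = 0, x = 6


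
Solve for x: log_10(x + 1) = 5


Convert to exponential form: x + 1 = 10^5 = 100000
x = 100000 - 1 = 99999
Check: log_10(99999 + 1) = log_10(100000) = log_10(100000) = 5 ✓

x = 99999


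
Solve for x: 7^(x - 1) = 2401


Express both sides with the same base.
2401 = 7^4
Since the bases match, equate exponents: x - 1 = 4
So x = 4 - (-1) = 5

x = 5


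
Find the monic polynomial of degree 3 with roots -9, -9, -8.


A monic polynomial with roots -9, -9, -8 is:
p(x) = (x + 9)(x + 9)(x + 8)
After multiplying by (x + 9): x + 9
After multiplying by (x + 9): x^2 + 18x + 81
After multiplying by (x + 8): x^3 + 26x^2 + 225x + 648

x^3 + 26x^2 + 225x + 648


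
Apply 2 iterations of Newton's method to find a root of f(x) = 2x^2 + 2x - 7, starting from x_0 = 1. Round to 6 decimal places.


Newton's method: x_(n+1) = x_n - f(x_n)/f'(x_n)
f(x) = 2x^2 + 2x - 7
f'(x) = 4x + 2

Iteration 1:
  f(1.000000) = -3.000000
  f'(1.000000) = 6.000000
  x_1 = 1.000000 - (-3.000000)/(6.000000) = 1.500000

Iteration 2:
  f(1.500000) = 0.500000
  f'(1.500000) = 8.000000
  x_2 = 1.500000 - (0.500000)/(8.000000) = 1.437500

x_2 = 1.437500


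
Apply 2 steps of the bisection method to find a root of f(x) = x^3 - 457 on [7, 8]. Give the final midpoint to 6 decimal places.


f(x) = x^3 - 457
f(7) = -114 < 0
f(8) = 55 > 0

Step 1: midpoint = (7.000000 + 8.000000)/2 = 7.500000
  f(7.500000) = -35.125000
  f(mid) < 0, so root is in [7.500000, 8.000000]

Step 2: midpoint = (7.500000 + 8.000000)/2 = 7.750000
  f(7.750000) = 8.484375
  f(mid) > 0, so root is in [7.500000, 7.750000]

midpoint = 7.750000


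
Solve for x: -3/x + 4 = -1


Subtract 4 from both sides: -3/x = -5
Multiply both sides by x: -3 = -5 * x
Divide by -5: x = 3/5

x = 3/5


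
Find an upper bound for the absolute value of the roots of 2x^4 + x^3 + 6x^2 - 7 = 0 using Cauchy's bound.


Cauchy's bound: all roots r satisfy |r| <= 1 + max(|a_i/a_n|) for i = 0,...,n-1
where a_n is the leading coefficient.

Coefficients: [2, 1, 6, 0, -7]
Leading coefficient a_n = 2
Ratios |a_i/a_n|: 1/2, 3, 0, 7/2
Maximum ratio: 7/2
Cauchy's bound: |r| <= 1 + 7/2 = 9/2

Upper bound = 9/2


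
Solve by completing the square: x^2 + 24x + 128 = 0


Start: x^2 + 24x + 128 = 0
Move constant: x^2 + 24x = -128
Half of 24 is 12, squared is 144
Add 144 to both sides: x^2 + 24x + 144 = 16
(x + 12)^2 = 16
x + 12 = ±4
x = -12 + 4 = -8 or x = -12 - 4 = -16

x = -16, x = -8


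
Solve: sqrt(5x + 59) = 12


Square both sides: 5x + 59 = 12^2 = 144
5x = 144 - 59 = 85
x = 17
Check: sqrt(5*17 + 59) = sqrt(144) = 12 ✓

x = 17


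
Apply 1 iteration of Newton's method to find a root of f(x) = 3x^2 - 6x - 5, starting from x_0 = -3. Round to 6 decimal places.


Newton's method: x_(n+1) = x_n - f(x_n)/f'(x_n)
f(x) = 3x^2 - 6x - 5
f'(x) = 6x - 6

Iteration 1:
  f(-3.000000) = 40.000000
  f'(-3.000000) = -24.000000
  x_1 = -3.000000 - (40.000000)/(-24.000000) = -1.333333

x_1 = -1.333333


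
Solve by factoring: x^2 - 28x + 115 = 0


We need two numbers that multiply to 115 and add to -28.
Those numbers are -23 and -5 (since (-23) * (-5) = 115 and (-23) + (-5) = -28).
So x^2 - 28x + 115 = (x - 23)(x - 5) = 0
Setting each factor to zero: x = 23 or x = 5

x = 5, x = 23


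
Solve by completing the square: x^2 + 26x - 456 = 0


Start: x^2 + 26x - 456 = 0
Move constant: x^2 + 26x = 456
Half of 26 is 13, squared is 169
Add 169 to both sides: x^2 + 26x + 169 = 625
(x + 13)^2 = 625
x + 13 = ±25
x = -13 + 25 = 12 or x = -13 - 25 = -38

x = -38, x = 12


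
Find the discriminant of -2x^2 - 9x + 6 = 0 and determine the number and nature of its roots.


For ax^2 + bx + c = 0, discriminant D = b^2 - 4ac
Here a = -2, b = -9, c = 6
D = (-9)^2 - 4(-2)(6) = 81 + 48 = 129

D = 129 > 0 but not a perfect square
The equation has 2 distinct real irrational roots.

Discriminant = 129, 2 distinct real irrational roots


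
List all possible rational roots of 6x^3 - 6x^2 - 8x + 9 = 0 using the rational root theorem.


Rational root theorem: possible roots are ±p/q where:
  p divides the constant term (9): p ∈ {1, 3, 9}
  q divides the leading coefficient (6): q ∈ {1, 2, 3, 6}

All possible rational roots: -9, -9/2, -3, -3/2, -1, -1/2, -1/3, -1/6, 1/6, 1/3, 1/2, 1, 3/2, 3, 9/2, 9

-9, -9/2, -3, -3/2, -1, -1/2, -1/3, -1/6, 1/6, 1/3, 1/2, 1, 3/2, 3, 9/2, 9


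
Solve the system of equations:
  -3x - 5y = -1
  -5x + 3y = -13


Using Cramer's rule:
Determinant D = (-3)(3) - (-5)(-5) = -9 - 25 = -34
Dx = (-1)(3) - (-13)(-5) = -3 - 65 = -68
Dy = (-3)(-13) - (-5)(-1) = 39 - 5 = 34
x = Dx/D = -68/-34 = 2
y = Dy/D = 34/-34 = -1

x = 2, y = -1


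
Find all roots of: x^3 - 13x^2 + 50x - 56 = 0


Let p(x) = x^3 - 13x^2 + 50x - 56. By the rational root theorem (leading coefficient 1), any rational root is an integer divisor of 56: try ±1, ±2, ... in turn.
Test x = 1: value = -18 ≠ 0.
Test x = -1: value = -120 ≠ 0.
Test x = 2: value = 0 ✓, so (x - 2) is a factor.
Synthetic division by (x - 2): bring down 1; 1(2) - 13 = -11; (-11)(2) + 50 = 28; 28(2) - 56 = 0 → quotient x^2 - 11x + 28, remainder 0.
Solve the quadratic x^2 - 11x + 28 = 0: discriminant = (-11)^2 - 4(1)(28) = 121 - 112 = 9.
sqrt(9) = 3, so x = (11 ± 3)/2: x = 7 or x = 4.
Collecting all roots found:

x = 2, x = 4, x = 7


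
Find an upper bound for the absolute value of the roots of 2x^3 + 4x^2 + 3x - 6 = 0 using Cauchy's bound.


Cauchy's bound: all roots r satisfy |r| <= 1 + max(|a_i/a_n|) for i = 0,...,n-1
where a_n is the leading coefficient.

Coefficients: [2, 4, 3, -6]
Leading coefficient a_n = 2
Ratios |a_i/a_n|: 2, 3/2, 3
Maximum ratio: 3
Cauchy's bound: |r| <= 1 + 3 = 4

Upper bound = 4


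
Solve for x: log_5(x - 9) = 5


Convert to exponential form: x - 9 = 5^5 = 3125
x = 3125 + 9 = 3134
Check: log_5(3134 - 9) = log_5(3125) = log_5(3125) = 5 ✓

x = 3134


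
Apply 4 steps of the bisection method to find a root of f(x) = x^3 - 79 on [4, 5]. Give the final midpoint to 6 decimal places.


f(x) = x^3 - 79
f(4) = -15 < 0
f(5) = 46 > 0

Step 1: midpoint = (4.000000 + 5.000000)/2 = 4.500000
  f(4.500000) = 12.125000
  f(mid) > 0, so root is in [4.000000, 4.500000]

Step 2: midpoint = (4.000000 + 4.500000)/2 = 4.250000
  f(4.250000) = -2.234375
  f(mid) < 0, so root is in [4.250000, 4.500000]

Step 3: midpoint = (4.250000 + 4.500000)/2 = 4.375000
  f(4.375000) = 4.740234
  f(mid) > 0, so root is in [4.250000, 4.375000]

Step 4: midpoint = (4.250000 + 4.375000)/2 = 4.312500
  f(4.312500) = 1.202393
  f(mid) > 0, so root is in [4.250000, 4.312500]

midpoint = 4.312500


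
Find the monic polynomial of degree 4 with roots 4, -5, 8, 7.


A monic polynomial with roots 4, -5, 8, 7 is:
p(x) = (x - 4)(x + 5)(x - 8)(x - 7)
After multiplying by (x - 4): x - 4
After multiplying by (x + 5): x^2 + x - 20
After multiplying by (x - 8): x^3 - 7x^2 - 28x + 160
After multiplying by (x - 7): x^4 - 14x^3 + 21x^2 + 356x - 1120

x^4 - 14x^3 + 21x^2 + 356x - 1120


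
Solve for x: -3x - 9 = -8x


Starting with: -3x - 9 = -8x
Move all x terms to left: (-3 + 8)x = 0 + 9
Simplify: 5x = 9
Divide both sides by 5: x = 9/5

x = 9/5


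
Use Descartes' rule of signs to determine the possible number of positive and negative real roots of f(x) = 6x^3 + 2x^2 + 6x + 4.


Descartes' rule of signs:

For positive roots, count sign changes in f(x) = 6x^3 + 2x^2 + 6x + 4:
Signs of coefficients: +, +, +, +
Number of sign changes: 0
Possible positive real roots: 0

For negative roots, examine f(-x) = -6x^3 + 2x^2 - 6x + 4:
Signs of coefficients: -, +, -, +
Number of sign changes: 3
Possible negative real roots: 3, 1

Positive roots: 0; Negative roots: 3 or 1


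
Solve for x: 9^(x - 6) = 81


Express both sides with the same base.
81 = 9^2
Since the bases match, equate exponents: x - 6 = 2
So x = 2 - (-6) = 8

x = 8


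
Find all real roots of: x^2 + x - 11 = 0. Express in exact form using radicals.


Using the quadratic formula: x = (-b ± sqrt(b^2 - 4ac)) / (2a)
Here a = 1, b = 1, c = -11
Discriminant = b^2 - 4ac = 1^2 - 4(1)(-11) = 1 + 44 = 45
Since discriminant = 45 > 0, there are two real roots.
x = (-1 ± 3*sqrt(5)) / 2
Numerically: x ≈ 2.8541 or x ≈ -3.8541

x = (-1 + 3*sqrt(5)) / 2 or x = (-1 - 3*sqrt(5)) / 2


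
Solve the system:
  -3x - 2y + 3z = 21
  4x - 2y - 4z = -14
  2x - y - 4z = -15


Using Cramer's rule. Expand each determinant along the first row.
D  = (-3)*[(-2)*(-4) - (-4)*(-1)] - (-2)*[4*(-4) - (-4)*2] + 3*[4*(-1) - (-2)*2]
  = (-3)*(4) - (-2)*(-8) + 3*(0) = -28
Dx = 21*[(-2)*(-4) - (-4)*(-1)] - (-2)*[(-14)*(-4) - (-4)*(-15)] + 3*[(-14)*(-1) - (-2)*(-15)]
  = 21*(4) - (-2)*(-4) + 3*(-16) = 28
Dy = (-3)*[(-14)*(-4) - (-4)*(-15)] - 21*[4*(-4) - (-4)*2] + 3*[4*(-15) - (-14)*2]
  = (-3)*(-4) - 21*(-8) + 3*(-32) = 84
Dz = (-3)*[(-2)*(-15) - (-14)*(-1)] - (-2)*[4*(-15) - (-14)*2] + 21*[4*(-1) - (-2)*2]
  = (-3)*(16) - (-2)*(-32) + 21*(0) = -112
x = Dx/D = 28/-28 = -1, y = Dy/D = 84/-28 = -3, z = Dz/D = -112/-28 = 4
Check eq1: (-3)(-1) + (-2)(-3) + (3)(4) = 21 = 21 ✓
Check eq2: (4)(-1) + (-2)(-3) + (-4)(4) = -14 = -14 ✓
Check eq3: (2)(-1) + (-1)(-3) + (-4)(4) = -15 = -15 ✓

x = -1, y = -3, z = 4


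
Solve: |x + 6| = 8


An absolute value equation |expr| = 8 gives two cases:
Case 1: x + 6 = 8
  x = 2, so x = 2
Case 2: x + 6 = -8
  x = -14, so x = -14

x = -14, x = 2


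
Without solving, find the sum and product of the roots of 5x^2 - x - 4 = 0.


By Vieta's formulas for ax^2 + bx + c = 0:
  Sum of roots = -b/a
  Product of roots = c/a

Here a = 5, b = -1, c = -4
Sum = -(-1)/5 = 1/5
Product = -4/5 = -4/5

Sum = 1/5, Product = -4/5


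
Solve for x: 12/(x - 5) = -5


Multiply both sides by (x - 5): 12 = -5(x - 5)
Distribute: 12 = -5x + 25
-5x = 12 - 25 = -13
x = 13/5

x = 13/5


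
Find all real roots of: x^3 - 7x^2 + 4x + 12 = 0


Let p(x) = x^3 - 7x^2 + 4x + 12. By the rational root theorem (leading coefficient 1), any rational root is an integer divisor of 12: try ±1, ±2, ... in turn.
Test x = 1: value = 10 ≠ 0.
Test x = -1: value = 0 ✓, so (x + 1) is a factor.
Synthetic division by (x + 1): bring down 1; 1(-1) - 7 = -8; (-8)(-1) + 4 = 12; 12(-1) + 12 = 0 → quotient x^2 - 8x + 12, remainder 0.
Solve the quadratic x^2 - 8x + 12 = 0: discriminant = (-8)^2 - 4(1)(12) = 64 - 48 = 16.
sqrt(16) = 4, so x = (8 ± 4)/2: x = 6 or x = 2.

x = -1, x = 2, x = 6


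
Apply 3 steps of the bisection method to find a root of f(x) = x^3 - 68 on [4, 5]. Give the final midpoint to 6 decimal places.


f(x) = x^3 - 68
f(4) = -4 < 0
f(5) = 57 > 0

Step 1: midpoint = (4.000000 + 5.000000)/2 = 4.500000
  f(4.500000) = 23.125000
  f(mid) > 0, so root is in [4.000000, 4.500000]

Step 2: midpoint = (4.000000 + 4.500000)/2 = 4.250000
  f(4.250000) = 8.765625
  f(mid) > 0, so root is in [4.000000, 4.250000]

Step 3: midpoint = (4.000000 + 4.250000)/2 = 4.125000
  f(4.125000) = 2.189453
  f(mid) > 0, so root is in [4.000000, 4.125000]

midpoint = 4.125000


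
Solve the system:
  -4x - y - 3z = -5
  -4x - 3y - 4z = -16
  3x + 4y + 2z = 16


Using Cramer's rule. Expand each determinant along the first row.
D  = (-4)*[(-3)*2 - (-4)*4] - (-1)*[(-4)*2 - (-4)*3] + (-3)*[(-4)*4 - (-3)*3]
  = (-4)*(10) - (-1)*(4) + (-3)*(-7) = -15
Dx = (-5)*[(-3)*2 - (-4)*4] - (-1)*[(-16)*2 - (-4)*16] + (-3)*[(-16)*4 - (-3)*16]
  = (-5)*(10) - (-1)*(32) + (-3)*(-16) = 30
Dy = (-4)*[(-16)*2 - (-4)*16] - (-5)*[(-4)*2 - (-4)*3] + (-3)*[(-4)*16 - (-16)*3]
  = (-4)*(32) - (-5)*(4) + (-3)*(-16) = -60
Dz = (-4)*[(-3)*16 - (-16)*4] - (-1)*[(-4)*16 - (-16)*3] + (-5)*[(-4)*4 - (-3)*3]
  = (-4)*(16) - (-1)*(-16) + (-5)*(-7) = -45
x = Dx/D = 30/-15 = -2, y = Dy/D = -60/-15 = 4, z = Dz/D = -45/-15 = 3
Check eq1: (-4)(-2) + (-1)(4) + (-3)(3) = -5 = -5 ✓
Check eq2: (-4)(-2) + (-3)(4) + (-4)(3) = -16 = -16 ✓
Check eq3: (3)(-2) + (4)(4) + (2)(3) = 16 = 16 ✓

x = -2, y = 4, z = 3


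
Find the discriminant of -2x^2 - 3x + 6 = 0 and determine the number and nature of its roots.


For ax^2 + bx + c = 0, discriminant D = b^2 - 4ac
Here a = -2, b = -3, c = 6
D = (-3)^2 - 4(-2)(6) = 9 + 48 = 57

D = 57 > 0 but not a perfect square
The equation has 2 distinct real irrational roots.

Discriminant = 57, 2 distinct real irrational roots


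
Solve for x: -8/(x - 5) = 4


Multiply both sides by (x - 5): -8 = 4(x - 5)
Distribute: -8 = 4x - 20
4x = -8 + 20 = 12
x = 3

x = 3


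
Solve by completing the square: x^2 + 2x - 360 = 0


Start: x^2 + 2x - 360 = 0
Move constant: x^2 + 2x = 360
Half of 2 is 1, squared is 1
Add 1 to both sides: x^2 + 2x + 1 = 361
(x + 1)^2 = 361
x + 1 = ±19
x = -1 + 19 = 18 or x = -1 - 19 = -20

x = -20, x = 18


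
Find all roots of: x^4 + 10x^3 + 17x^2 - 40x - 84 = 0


Let p(x) = x^4 + 10x^3 + 17x^2 - 40x - 84. By the rational root theorem (leading coefficient 1), any rational root is an integer divisor of 84: try ±1, ±2, ... in turn.
Test x = 1: value = -96 ≠ 0.
Test x = -1: value = -36 ≠ 0.
Test x = 2: value = 0 ✓, so (x - 2) is a factor.
Synthetic division by (x - 2): bring down 1; 1(2) + 10 = 12; 12(2) + 17 = 41; 41(2) - 40 = 42; 42(2) - 84 = 0 → quotient x^3 + 12x^2 + 41x + 42, remainder 0.
Continue with the quotient x^3 + 12x^2 + 41x + 42 (candidates must divide 42; re-test x = 2 first in case it repeats).
Test x = 2: value = 180 ≠ 0.
Test x = -2: value = 0 ✓, so (x + 2) is a factor.
Synthetic division by (x + 2): bring down 1; 1(-2) + 12 = 10; 10(-2) + 41 = 21; 21(-2) + 42 = 0 → quotient x^2 + 10x + 21, remainder 0.
Solve the quadratic x^2 + 10x + 21 = 0: discriminant = 10^2 - 4(1)(21) = 100 - 84 = 16.
sqrt(16) = 4, so x = (-10 ± 4)/2: x = -3 or x = -7.
Collecting all roots found:

x = -7, x = -3, x = -2, x = 2


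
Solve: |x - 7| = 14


An absolute value equation |expr| = 14 gives two cases:
Case 1: x - 7 = 14
  x = 21, so x = 21
Case 2: x - 7 = -14
  x = -7, so x = -7

x = -7, x = 21


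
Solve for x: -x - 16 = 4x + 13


Starting with: -x - 16 = 4x + 13
Move all x terms to left: (-1 - 4)x = 13 + 16
Simplify: -5x = 29
Divide both sides by -5: x = -29/5

x = -29/5


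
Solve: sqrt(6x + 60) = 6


Square both sides: 6x + 60 = 6^2 = 36
6x = 36 - 60 = -24
x = -4
Check: sqrt(6*(-4) + 60) = sqrt(36) = 6 ✓

x = -4


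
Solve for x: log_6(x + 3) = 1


Convert to exponential form: x + 3 = 6^1 = 6
x = 6 - 3 = 3
Check: log_6(3 + 3) = log_6(6) = log_6(6) = 1 ✓

x = 3


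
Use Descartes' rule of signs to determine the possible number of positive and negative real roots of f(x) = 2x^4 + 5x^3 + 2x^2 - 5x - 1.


Descartes' rule of signs:

For positive roots, count sign changes in f(x) = 2x^4 + 5x^3 + 2x^2 - 5x - 1:
Signs of coefficients: +, +, +, -, -
Number of sign changes: 1
Possible positive real roots: 1

For negative roots, examine f(-x) = 2x^4 - 5x^3 + 2x^2 + 5x - 1:
Signs of coefficients: +, -, +, +, -
Number of sign changes: 3
Possible negative real roots: 3, 1

Positive roots: 1; Negative roots: 3 or 1


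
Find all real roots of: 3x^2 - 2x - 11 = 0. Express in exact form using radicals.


Using the quadratic formula: x = (-b ± sqrt(b^2 - 4ac)) / (2a)
Here a = 3, b = -2, c = -11
Discriminant = b^2 - 4ac = (-2)^2 - 4(3)(-11) = 4 + 132 = 136
Since discriminant = 136 > 0, there are two real roots.
x = (2 ± 2*sqrt(34)) / 6
Simplifying: x = (1 ± sqrt(34)) / 3
Numerically: x ≈ 2.2770 or x ≈ -1.6103

x = (1 + sqrt(34)) / 3 or x = (1 - sqrt(34)) / 3


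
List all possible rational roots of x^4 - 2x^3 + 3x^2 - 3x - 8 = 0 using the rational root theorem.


Rational root theorem: possible roots are ±p/q where:
  p divides the constant term (-8): p ∈ {1, 2, 4, 8}
  q divides the leading coefficient (1): q ∈ {1}

All possible rational roots: -8, -4, -2, -1, 1, 2, 4, 8

-8, -4, -2, -1, 1, 2, 4, 8
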